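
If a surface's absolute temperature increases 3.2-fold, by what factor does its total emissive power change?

factor ≈ 105

P ∝ T⁴, so the power scales as (3.2)⁴ = 105.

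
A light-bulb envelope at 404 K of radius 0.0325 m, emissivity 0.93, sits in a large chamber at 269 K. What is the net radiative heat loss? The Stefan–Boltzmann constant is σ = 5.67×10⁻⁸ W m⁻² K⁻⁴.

A = 4πr² = 4π × (0.0325)² = 0.0133 m².
Q = εσA(T⁴ − T_s⁴). T⁴ − T_s⁴ = (404)⁴ − (269)⁴ = 2.66×10^10 − 5.24×10^9 = 2.14×10^10 K⁴.
Q = 0.93 × 5.67×10⁻⁸ × 0.0133 × 2.14×10^10 = 15.0 W.

Q ≈ 15.0 W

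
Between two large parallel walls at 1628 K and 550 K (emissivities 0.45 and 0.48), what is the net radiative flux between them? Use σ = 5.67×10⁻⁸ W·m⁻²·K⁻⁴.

q ≈ 1.19×10^5 W/m²

For two large parallel gray plates, q = σ(T₁⁴ − T₂⁴) / (1/ε₁ + 1/ε₂ − 1).
1/ε₁ + 1/ε₂ − 1 = 1/0.45 + 1/0.48 − 1 = 3.306.
T₁⁴ − T₂⁴ = 7.02×10^12 − 9.15×10^10 = 6.93×10^12 K⁴.
q = 5.67×10⁻⁸ × 6.93×10^12 / 3.306 = 1.19×10^5 W/m².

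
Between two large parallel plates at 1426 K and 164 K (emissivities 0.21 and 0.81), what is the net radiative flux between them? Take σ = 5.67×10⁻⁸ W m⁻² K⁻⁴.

q ≈ 46900 W/m²

For two large parallel gray plates, q = σ(T₁⁴ − T₂⁴) / (1/ε₁ + 1/ε₂ − 1).
1/ε₁ + 1/ε₂ − 1 = 1/0.21 + 1/0.81 − 1 = 4.996.
T₁⁴ − T₂⁴ = 4.14×10^12 − 7.23×10^8 = 4.13×10^12 K⁴.
q = 5.67×10⁻⁸ × 4.13×10^12 / 4.996 = 46900 W/m².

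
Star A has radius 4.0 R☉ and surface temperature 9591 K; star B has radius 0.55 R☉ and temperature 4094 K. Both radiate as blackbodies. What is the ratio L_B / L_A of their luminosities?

L = 4πR²σT⁴ ∝ R²T⁴, so L_B/L_A = (0.55/4.0)² × (4094/9591)⁴ = 0.0189 × 0.0332 = 6.28×10^-4.

L_B/L_A ≈ 6.28×10^-4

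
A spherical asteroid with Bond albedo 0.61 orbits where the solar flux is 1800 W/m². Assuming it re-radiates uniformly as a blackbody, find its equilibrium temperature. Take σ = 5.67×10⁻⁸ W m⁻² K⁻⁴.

Power absorbed = (1−a)S·πR²; power emitted = 4πR²σT⁴. Equating and cancelling πR²:
T = ((1−a)S / 4σ)^(1/4) = (702 / (4 × 5.67×10⁻⁸))^(1/4) = (3.10×10^9)^(1/4).
T = 236 K.

T ≈ 236 K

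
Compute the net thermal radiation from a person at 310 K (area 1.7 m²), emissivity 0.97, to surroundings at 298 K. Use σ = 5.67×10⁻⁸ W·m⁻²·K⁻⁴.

Q ≈ 126 W

Q = εσA(T⁴ − T_s⁴). T⁴ − T_s⁴ = (310)⁴ − (298)⁴ = 9.24×10^9 − 7.89×10^9 = 1.35×10^9 K⁴.
Q = 0.97 × 5.67×10⁻⁸ × 1.70 × 1.35×10^9 = 126 W.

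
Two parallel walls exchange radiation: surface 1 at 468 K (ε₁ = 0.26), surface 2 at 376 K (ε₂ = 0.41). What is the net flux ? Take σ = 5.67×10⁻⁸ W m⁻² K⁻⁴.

q ≈ 300 W/m²

For two large parallel gray plates, q = σ(T₁⁴ − T₂⁴) / (1/ε₁ + 1/ε₂ − 1).
1/ε₁ + 1/ε₂ − 1 = 1/0.26 + 1/0.41 − 1 = 5.285.
T₁⁴ − T₂⁴ = 4.80×10^10 − 2.00×10^10 = 2.80×10^10 K⁴.
q = 5.67×10⁻⁸ × 2.80×10^10 / 5.285 = 300 W/m².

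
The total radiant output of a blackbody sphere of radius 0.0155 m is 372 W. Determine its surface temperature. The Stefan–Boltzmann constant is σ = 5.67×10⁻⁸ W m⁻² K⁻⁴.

A = 4πr² = 4π × (0.0155)² = 3.02×10^-3 m².
From P = σAT⁴, T = (P / σA)^(1/4) = (372 / (5.67×10⁻⁸ × 3.02×10^-3))^(1/4).
T = (2.17×10^12)^(1/4) = 1210 K.

T ≈ 1210 K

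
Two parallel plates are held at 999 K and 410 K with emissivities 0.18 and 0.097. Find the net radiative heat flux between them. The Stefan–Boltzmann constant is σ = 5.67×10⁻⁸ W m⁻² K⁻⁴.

q ≈ 3690 W/m²

For two large parallel gray plates, q = σ(T₁⁴ − T₂⁴) / (1/ε₁ + 1/ε₂ − 1).
1/ε₁ + 1/ε₂ − 1 = 1/0.18 + 1/0.097 − 1 = 14.86.
T₁⁴ − T₂⁴ = 9.96×10^11 − 2.83×10^10 = 9.68×10^11 K⁴.
q = 5.67×10⁻⁸ × 9.68×10^11 / 14.86 = 3690 W/m².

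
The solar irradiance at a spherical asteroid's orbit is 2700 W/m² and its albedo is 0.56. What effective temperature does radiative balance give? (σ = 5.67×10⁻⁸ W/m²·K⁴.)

T ≈ 269 K

Power absorbed = (1−a)S·πR²; power emitted = 4πR²σT⁴. Equating and cancelling πR²:
T = ((1−a)S / 4σ)^(1/4) = (1190 / (4 × 5.67×10⁻⁸))^(1/4) = (5.24×10^9)^(1/4).
T = 269 K.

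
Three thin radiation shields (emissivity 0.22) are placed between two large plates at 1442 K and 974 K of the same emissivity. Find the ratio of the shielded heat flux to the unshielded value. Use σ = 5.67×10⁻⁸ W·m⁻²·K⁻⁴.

ratio ≈ 0.250

With N identical shields there are N+1 = 4 gaps in series, each with the same radiative resistance, so the flux falls to 1/(N+1) of its unshielded value.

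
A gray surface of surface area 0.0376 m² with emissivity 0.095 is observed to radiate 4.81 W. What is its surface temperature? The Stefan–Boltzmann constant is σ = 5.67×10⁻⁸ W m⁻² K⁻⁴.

T ≈ 393 K

From P = εσAT⁴, T = (P / εσA)^(1/4) = (4.81 / (0.095 × 5.67×10⁻⁸ × 0.0376))^(1/4).
T = (2.37×10^10)^(1/4) = 393 K.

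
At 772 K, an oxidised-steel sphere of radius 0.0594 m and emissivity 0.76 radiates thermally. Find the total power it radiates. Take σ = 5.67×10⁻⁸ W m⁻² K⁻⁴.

P ≈ 679 W

A = 4πr² = 4π × (0.0594)² = 0.0443 m².
P = εσAT⁴ = 0.76 × 5.67×10⁻⁸ × 0.0443 × (772)⁴ = 0.76 × 5.67×10⁻⁸ × 0.0443 × 3.55×10^11.
P = 679 W.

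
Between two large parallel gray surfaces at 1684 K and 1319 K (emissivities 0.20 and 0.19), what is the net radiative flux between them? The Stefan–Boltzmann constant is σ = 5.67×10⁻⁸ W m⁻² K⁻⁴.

For two large parallel gray plates, q = σ(T₁⁴ − T₂⁴) / (1/ε₁ + 1/ε₂ − 1).
1/ε₁ + 1/ε₂ − 1 = 1/0.20 + 1/0.19 − 1 = 9.263.
T₁⁴ − T₂⁴ = 8.04×10^12 − 3.03×10^12 = 5.02×10^12 K⁴.
q = 5.67×10⁻⁸ × 5.02×10^12 / 9.263 = 30700 W/m².

q ≈ 30700 W/m²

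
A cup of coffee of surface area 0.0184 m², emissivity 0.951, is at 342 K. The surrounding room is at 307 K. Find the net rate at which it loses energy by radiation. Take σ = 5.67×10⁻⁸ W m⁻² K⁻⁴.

Q = εσA(T⁴ − T_s⁴). T⁴ − T_s⁴ = (342)⁴ − (307)⁴ = 1.37×10^10 − 8.88×10^9 = 4.80×10^9 K⁴.
Q = 0.951 × 5.67×10⁻⁸ × 0.0184 × 4.80×10^9 = 4.76 W.

Q ≈ 4.76 W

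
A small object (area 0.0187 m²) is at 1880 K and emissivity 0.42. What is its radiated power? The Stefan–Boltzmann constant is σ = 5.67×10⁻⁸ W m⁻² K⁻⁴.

P = εσAT⁴ = 0.42 × 5.67×10⁻⁸ × 0.0187 × (1880)⁴ = 0.42 × 5.67×10⁻⁸ × 0.0187 × 1.25×10^13.
P = 5560 W.

P ≈ 5560 W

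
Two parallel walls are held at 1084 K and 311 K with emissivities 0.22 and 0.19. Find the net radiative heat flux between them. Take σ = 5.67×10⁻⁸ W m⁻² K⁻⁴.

q ≈ 8830 W/m²

For two large parallel gray plates, q = σ(T₁⁴ − T₂⁴) / (1/ε₁ + 1/ε₂ − 1).
1/ε₁ + 1/ε₂ − 1 = 1/0.22 + 1/0.19 − 1 = 8.809.
T₁⁴ − T₂⁴ = 1.38×10^12 − 9.35×10^9 = 1.37×10^12 K⁴.
q = 5.67×10⁻⁸ × 1.37×10^12 / 8.809 = 8830 W/m².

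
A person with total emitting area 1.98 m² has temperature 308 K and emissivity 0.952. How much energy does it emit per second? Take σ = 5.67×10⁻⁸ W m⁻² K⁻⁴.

P ≈ 962 W

Stefan–Boltzmann: P = εσAT⁴ = 0.952 × 5.67×10⁻⁸ × 1.98 × (308)⁴ = 0.952 × 5.67×10⁻⁸ × 1.98 × 9.00×10^9.
P = 962 W.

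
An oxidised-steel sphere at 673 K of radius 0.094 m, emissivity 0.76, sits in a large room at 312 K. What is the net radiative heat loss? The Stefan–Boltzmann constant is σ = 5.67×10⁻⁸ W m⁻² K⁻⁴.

A = 4πr² = 4π × (0.094)² = 0.111 m².
Q = εσA(T⁴ − T_s⁴). T⁴ − T_s⁴ = (673)⁴ − (312)⁴ = 2.05×10^11 − 9.48×10^9 = 1.96×10^11 K⁴.
Q = 0.76 × 5.67×10⁻⁸ × 0.111 × 1.96×10^11 = 936 W.

Q ≈ 936 W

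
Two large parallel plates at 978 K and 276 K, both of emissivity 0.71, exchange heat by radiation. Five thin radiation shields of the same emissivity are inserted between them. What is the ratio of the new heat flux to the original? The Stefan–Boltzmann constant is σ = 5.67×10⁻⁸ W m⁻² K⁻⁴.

ratio ≈ 0.167

With N identical shields there are N+1 = 6 gaps in series, each with the same radiative resistance, so the flux falls to 1/(N+1) of its unshielded value.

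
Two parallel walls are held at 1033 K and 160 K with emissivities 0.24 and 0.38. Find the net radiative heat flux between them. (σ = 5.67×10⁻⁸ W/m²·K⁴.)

q ≈ 11100 W/m²

For two large parallel gray plates, q = σ(T₁⁴ − T₂⁴) / (1/ε₁ + 1/ε₂ − 1).
1/ε₁ + 1/ε₂ − 1 = 1/0.24 + 1/0.38 − 1 = 5.798.
T₁⁴ − T₂⁴ = 1.14×10^12 − 6.55×10^8 = 1.14×10^12 K⁴.
q = 5.67×10⁻⁸ × 1.14×10^12 / 5.798 = 11100 W/m².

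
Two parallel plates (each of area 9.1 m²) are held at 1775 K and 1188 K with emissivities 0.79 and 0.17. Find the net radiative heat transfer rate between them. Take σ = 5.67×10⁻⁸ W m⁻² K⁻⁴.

Q ≈ 6.66×10^5 W

For two large parallel gray plates, q = σ(T₁⁴ − T₂⁴) / (1/ε₁ + 1/ε₂ − 1).
1/ε₁ + 1/ε₂ − 1 = 1/0.79 + 1/0.17 − 1 = 6.148.
T₁⁴ − T₂⁴ = 9.93×10^12 − 1.99×10^12 = 7.93×10^12 K⁴.
q = 5.67×10⁻⁸ × 7.93×10^12 / 6.148 = 73200 W/m².
Q = q·A = 73200 × 9.1 = 6.66×10^5 W.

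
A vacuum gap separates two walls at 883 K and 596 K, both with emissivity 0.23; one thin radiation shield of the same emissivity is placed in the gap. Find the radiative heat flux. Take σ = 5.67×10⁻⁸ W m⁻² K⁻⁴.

q ≈ 1770 W/m²

Each of the 2 gaps contributes resistance (2/ε − 1) = 2/0.23 − 1 = 7.696; total = 15.39.
q = σ(T₁⁴ − T₂⁴) / 15.39 = 5.67×10⁻⁸ × 4.82×10^11 / 15.39 = 1770 W/m².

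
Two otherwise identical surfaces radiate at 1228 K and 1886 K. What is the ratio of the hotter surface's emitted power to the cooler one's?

ratio ≈ 5.56

P ∝ T⁴, so the ratio is (1886/1228)⁴ = (1.536)⁴ = 5.56.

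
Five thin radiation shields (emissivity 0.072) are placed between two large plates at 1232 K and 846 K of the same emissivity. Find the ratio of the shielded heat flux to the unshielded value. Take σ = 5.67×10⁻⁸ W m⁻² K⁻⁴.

ratio ≈ 0.167

With N identical shields there are N+1 = 6 gaps in series, each with the same radiative resistance, so the flux falls to 1/(N+1) of its unshielded value.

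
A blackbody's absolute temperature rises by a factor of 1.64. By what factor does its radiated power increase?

P ∝ T⁴, so the power scales as (1.64)⁴ = 7.23.

factor ≈ 7.23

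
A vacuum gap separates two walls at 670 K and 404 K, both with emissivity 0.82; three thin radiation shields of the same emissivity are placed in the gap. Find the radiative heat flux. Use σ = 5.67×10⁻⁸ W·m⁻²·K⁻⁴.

q ≈ 1720 W/m²

Each of the 4 gaps contributes resistance (2/ε − 1) = 2/0.82 − 1 = 1.439; total = 5.756.
q = σ(T₁⁴ − T₂⁴) / 5.756 = 5.67×10⁻⁸ × 1.75×10^11 / 5.756 = 1720 W/m².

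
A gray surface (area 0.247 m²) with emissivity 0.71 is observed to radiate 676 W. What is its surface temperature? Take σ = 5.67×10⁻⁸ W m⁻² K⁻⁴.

T ≈ 511 K

From P = εσAT⁴, T = (P / εσA)^(1/4) = (676 / (0.71 × 5.67×10⁻⁸ × 0.247))^(1/4).
T = (6.80×10^10)^(1/4) = 511 K.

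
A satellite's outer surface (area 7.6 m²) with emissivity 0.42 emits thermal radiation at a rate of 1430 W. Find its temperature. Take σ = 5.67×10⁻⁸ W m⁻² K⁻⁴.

T ≈ 298 K

From P = εσAT⁴, T = (P / εσA)^(1/4) = (1430 / (0.42 × 5.67×10⁻⁸ × 7.60))^(1/4).
T = (7.90×10^9)^(1/4) = 298 K.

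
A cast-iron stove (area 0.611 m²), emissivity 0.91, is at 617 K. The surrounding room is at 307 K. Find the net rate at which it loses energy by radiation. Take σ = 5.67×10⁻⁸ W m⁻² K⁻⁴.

Q = εσA(T⁴ − T_s⁴). T⁴ − T_s⁴ = (617)⁴ − (307)⁴ = 1.45×10^11 − 8.88×10^9 = 1.36×10^11 K⁴.
Q = 0.91 × 5.67×10⁻⁸ × 0.611 × 1.36×10^11 = 4290 W.

Q ≈ 4290 W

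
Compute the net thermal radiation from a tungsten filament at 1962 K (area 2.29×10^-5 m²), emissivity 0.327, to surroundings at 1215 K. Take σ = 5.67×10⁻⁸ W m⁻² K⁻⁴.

Q = εσA(T⁴ − T_s⁴). T⁴ − T_s⁴ = (1962)⁴ − (1215)⁴ = 1.48×10^13 − 2.18×10^12 = 1.26×10^13 K⁴.
Q = 0.327 × 5.67×10⁻⁸ × 2.29×10^-5 × 1.26×10^13 = 5.37 W.

Q ≈ 5.37 W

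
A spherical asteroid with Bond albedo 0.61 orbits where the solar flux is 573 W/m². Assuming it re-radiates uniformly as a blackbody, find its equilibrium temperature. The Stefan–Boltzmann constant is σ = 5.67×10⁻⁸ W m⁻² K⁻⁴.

T ≈ 177 K

Power absorbed = (1−a)S·πR²; power emitted = 4πR²σT⁴. Equating and cancelling πR²:
T = ((1−a)S / 4σ)^(1/4) = (223 / (4 × 5.67×10⁻⁸))^(1/4) = (9.85×10^8)^(1/4).
T = 177 K.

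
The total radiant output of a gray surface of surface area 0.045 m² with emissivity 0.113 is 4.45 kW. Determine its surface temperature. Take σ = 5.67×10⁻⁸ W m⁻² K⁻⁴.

T ≈ 1980 K

From P = εσAT⁴, T = (P / εσA)^(1/4) = (4450 / (0.113 × 5.67×10⁻⁸ × 0.0450))^(1/4).
T = (1.54×10^13)^(1/4) = 1980 K.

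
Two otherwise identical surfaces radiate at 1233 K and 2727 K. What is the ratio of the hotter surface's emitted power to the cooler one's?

P ∝ T⁴, so the ratio is (2727/1233)⁴ = (2.212)⁴ = 23.9.

ratio ≈ 23.9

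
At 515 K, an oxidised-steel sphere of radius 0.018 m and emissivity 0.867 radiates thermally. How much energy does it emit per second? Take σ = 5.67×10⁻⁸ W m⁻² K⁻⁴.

A = 4πr² = 4π × (0.018)² = 4.07×10^-3 m².
P = εσAT⁴ = 0.867 × 5.67×10⁻⁸ × 4.07×10^-3 × (515)⁴ = 0.867 × 5.67×10⁻⁸ × 4.07×10^-3 × 7.03×10^10.
P = 14.1 W.

P ≈ 14.1 W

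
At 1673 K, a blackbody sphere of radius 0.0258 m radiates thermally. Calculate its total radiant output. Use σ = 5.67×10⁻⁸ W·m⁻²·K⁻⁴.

A = 4πr² = 4π × (0.0258)² = 8.36×10^-3 m².
P = σAT⁴ = 5.67×10⁻⁸ × 8.36×10^-3 × (1673)⁴ = 5.67×10⁻⁸ × 8.36×10^-3 × 7.83×10^12.
P = 3720 W.

P ≈ 3720 W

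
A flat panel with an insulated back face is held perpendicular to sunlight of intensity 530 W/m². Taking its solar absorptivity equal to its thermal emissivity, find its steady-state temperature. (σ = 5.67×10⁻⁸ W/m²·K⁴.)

Absorbed flux αS = emitted flux εσT⁴ (one radiating face); with α = ε, T = (S/σ)^(1/4).
T = (530 / 5.67×10⁻⁸)^(1/4) = (9.35×10^9)^(1/4).
T = 311 K.

T ≈ 311 K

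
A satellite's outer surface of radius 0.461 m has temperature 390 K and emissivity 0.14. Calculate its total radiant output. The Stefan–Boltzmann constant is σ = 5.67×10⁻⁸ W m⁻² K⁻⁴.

P ≈ 490 W

A = 4πr² = 4π × (0.461)² = 2.67 m².
Stefan–Boltzmann: P = εσAT⁴ = 0.14 × 5.67×10⁻⁸ × 2.67 × (390)⁴ = 0.14 × 5.67×10⁻⁸ × 2.67 × 2.31×10^10.
P = 490 W.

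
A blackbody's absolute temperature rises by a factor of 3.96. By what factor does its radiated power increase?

factor ≈ 246

P ∝ T⁴, so the power scales as (3.96)⁴ = 246.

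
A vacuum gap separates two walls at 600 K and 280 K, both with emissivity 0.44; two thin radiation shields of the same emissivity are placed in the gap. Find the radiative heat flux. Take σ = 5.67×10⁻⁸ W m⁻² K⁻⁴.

q ≈ 658 W/m²

Each of the 3 gaps contributes resistance (2/ε − 1) = 2/0.44 − 1 = 3.545; total = 10.64.
q = σ(T₁⁴ − T₂⁴) / 10.64 = 5.67×10⁻⁸ × 1.23×10^11 / 10.64 = 658 W/m².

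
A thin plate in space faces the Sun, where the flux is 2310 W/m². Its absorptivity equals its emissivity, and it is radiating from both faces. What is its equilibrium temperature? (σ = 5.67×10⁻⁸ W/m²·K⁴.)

T ≈ 378 K

Absorbed flux αS = emitted flux 2εσT⁴ per unit area; with α = ε this gives T = (S/2σ)^(1/4).
T = (2310 / (2 × 5.67×10⁻⁸))^(1/4) = (2.04×10^10)^(1/4).
T = 378 K.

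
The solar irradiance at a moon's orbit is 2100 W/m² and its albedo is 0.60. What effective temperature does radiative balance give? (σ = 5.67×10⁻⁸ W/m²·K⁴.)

T ≈ 247 K

Power absorbed = (1−a)S·πR²; power emitted = 4πR²σT⁴. Equating and cancelling πR²:
T = ((1−a)S / 4σ)^(1/4) = (840 / (4 × 5.67×10⁻⁸))^(1/4) = (3.70×10^9)^(1/4).
T = 247 K.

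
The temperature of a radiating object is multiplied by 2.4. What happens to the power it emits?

factor ≈ 33.2

P ∝ T⁴, so the power scales as (2.4)⁴ = 33.2.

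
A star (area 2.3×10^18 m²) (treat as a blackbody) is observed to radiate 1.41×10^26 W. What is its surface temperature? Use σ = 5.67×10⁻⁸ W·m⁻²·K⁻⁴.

From P = σAT⁴, T = (P / σA)^(1/4) = (1.41×10^26 / (5.67×10⁻⁸ × 2.30×10^18))^(1/4).
T = (1.08×10^15)^(1/4) = 5730 K.

T ≈ 5730 K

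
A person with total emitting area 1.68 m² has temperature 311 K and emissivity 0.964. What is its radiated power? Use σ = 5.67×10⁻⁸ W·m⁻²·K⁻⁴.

P = εσAT⁴ = 0.964 × 5.67×10⁻⁸ × 1.68 × (311)⁴ = 0.964 × 5.67×10⁻⁸ × 1.68 × 9.35×10^9.
P = 859 W.

P ≈ 859 W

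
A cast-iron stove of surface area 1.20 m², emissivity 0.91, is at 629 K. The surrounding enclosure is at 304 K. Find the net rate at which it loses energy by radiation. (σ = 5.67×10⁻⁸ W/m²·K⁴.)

Q = εσA(T⁴ − T_s⁴). T⁴ − T_s⁴ = (629)⁴ − (304)⁴ = 1.57×10^11 − 8.54×10^9 = 1.48×10^11 K⁴.
Q = 0.91 × 5.67×10⁻⁸ × 1.20 × 1.48×10^11 = 9160 W.

Q ≈ 9160 W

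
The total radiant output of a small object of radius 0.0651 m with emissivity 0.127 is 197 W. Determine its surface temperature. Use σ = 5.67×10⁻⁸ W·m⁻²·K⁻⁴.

T ≈ 847 K

A = 4πr² = 4π × (0.0651)² = 0.0533 m².
From P = εσAT⁴, T = (P / εσA)^(1/4) = (197 / (0.127 × 5.67×10⁻⁸ × 0.0533))^(1/4).
T = (5.14×10^11)^(1/4) = 847 K.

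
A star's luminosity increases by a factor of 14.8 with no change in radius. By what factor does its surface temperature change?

P ∝ T⁴ ⇒ T ∝ P^(1/4), so T scales by (14.8)^(1/4) = 1.96.

factor ≈ 1.96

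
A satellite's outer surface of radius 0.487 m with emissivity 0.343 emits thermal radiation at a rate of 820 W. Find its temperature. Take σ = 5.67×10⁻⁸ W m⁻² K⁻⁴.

A = 4πr² = 4π × (0.487)² = 2.98 m².
From P = εσAT⁴, T = (P / εσA)^(1/4) = (820 / (0.343 × 5.67×10⁻⁸ × 2.98))^(1/4).
T = (1.41×10^10)^(1/4) = 345 K.

T ≈ 345 K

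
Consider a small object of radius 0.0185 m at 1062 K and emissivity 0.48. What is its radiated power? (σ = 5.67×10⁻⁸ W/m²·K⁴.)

A = 4πr² = 4π × (0.0185)² = 4.30×10^-3 m².
Stefan–Boltzmann: P = εσAT⁴ = 0.48 × 5.67×10⁻⁸ × 4.30×10^-3 × (1062)⁴ = 0.48 × 5.67×10⁻⁸ × 4.30×10^-3 × 1.27×10^12.
P = 149 W.

P ≈ 149 W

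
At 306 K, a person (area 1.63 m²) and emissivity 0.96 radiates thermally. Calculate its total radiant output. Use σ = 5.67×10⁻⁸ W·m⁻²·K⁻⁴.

Stefan–Boltzmann: P = εσAT⁴ = 0.96 × 5.67×10⁻⁸ × 1.63 × (306)⁴ = 0.96 × 5.67×10⁻⁸ × 1.63 × 8.77×10^9.
P = 778 W.

P ≈ 778 W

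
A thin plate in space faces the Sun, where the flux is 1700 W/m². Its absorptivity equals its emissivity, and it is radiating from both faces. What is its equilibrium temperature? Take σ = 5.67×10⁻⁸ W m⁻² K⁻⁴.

T ≈ 350 K

Absorbed flux αS = emitted flux 2εσT⁴ per unit area; with α = ε this gives T = (S/2σ)^(1/4).
T = (1700 / (2 × 5.67×10⁻⁸))^(1/4) = (1.50×10^10)^(1/4).
T = 350 K.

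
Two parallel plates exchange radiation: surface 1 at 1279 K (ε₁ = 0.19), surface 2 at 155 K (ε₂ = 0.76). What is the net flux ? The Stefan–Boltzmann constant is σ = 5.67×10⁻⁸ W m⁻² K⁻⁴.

q ≈ 27200 W/m²

For two large parallel gray plates, q = σ(T₁⁴ − T₂⁴) / (1/ε₁ + 1/ε₂ − 1).
1/ε₁ + 1/ε₂ − 1 = 1/0.19 + 1/0.76 − 1 = 5.579.
T₁⁴ − T₂⁴ = 2.68×10^12 − 5.77×10^8 = 2.68×10^12 K⁴.
q = 5.67×10⁻⁸ × 2.68×10^12 / 5.579 = 27200 W/m².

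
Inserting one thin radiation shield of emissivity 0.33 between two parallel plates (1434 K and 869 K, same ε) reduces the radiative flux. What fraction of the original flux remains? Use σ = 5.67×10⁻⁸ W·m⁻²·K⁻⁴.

ratio ≈ 0.500

With N identical shields there are N+1 = 2 gaps in series, each with the same radiative resistance, so the flux falls to 1/(N+1) of its unshielded value.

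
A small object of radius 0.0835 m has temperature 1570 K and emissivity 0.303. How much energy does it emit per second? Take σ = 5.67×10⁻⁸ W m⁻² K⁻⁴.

P ≈ 9150 W

A = 4πr² = 4π × (0.0835)² = 0.0876 m².
Stefan–Boltzmann: P = εσAT⁴ = 0.303 × 5.67×10⁻⁸ × 0.0876 × (1570)⁴ = 0.303 × 5.67×10⁻⁸ × 0.0876 × 6.08×10^12.
P = 9150 W.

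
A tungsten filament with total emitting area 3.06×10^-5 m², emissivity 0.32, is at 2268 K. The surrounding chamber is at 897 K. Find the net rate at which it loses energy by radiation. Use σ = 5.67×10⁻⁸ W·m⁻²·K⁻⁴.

Q = εσA(T⁴ − T_s⁴). T⁴ − T_s⁴ = (2268)⁴ − (897)⁴ = 2.65×10^13 − 6.47×10^11 = 2.58×10^13 K⁴.
Q = 0.32 × 5.67×10⁻⁸ × 3.06×10^-5 × 2.58×10^13 = 14.3 W.

Q ≈ 14.3 W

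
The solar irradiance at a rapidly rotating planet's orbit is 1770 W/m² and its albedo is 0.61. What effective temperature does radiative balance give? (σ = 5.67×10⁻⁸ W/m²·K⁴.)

Power absorbed = (1−a)S·πR²; power emitted = 4πR²σT⁴. Equating and cancelling πR²:
T = ((1−a)S / 4σ)^(1/4) = (690 / (4 × 5.67×10⁻⁸))^(1/4) = (3.04×10^9)^(1/4).
T = 235 K.

T ≈ 235 K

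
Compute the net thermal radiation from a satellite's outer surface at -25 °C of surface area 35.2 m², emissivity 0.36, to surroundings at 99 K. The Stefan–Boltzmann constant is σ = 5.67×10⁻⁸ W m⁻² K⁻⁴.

Q ≈ 2650 W

Convert: -25 °C = 248 K.
Q = εσA(T⁴ − T_s⁴). T⁴ − T_s⁴ = (248)⁴ − (99)⁴ = 3.78×10^9 − 9.61×10^7 = 3.69×10^9 K⁴.
Q = 0.36 × 5.67×10⁻⁸ × 35.2 × 3.69×10^9 = 2650 W.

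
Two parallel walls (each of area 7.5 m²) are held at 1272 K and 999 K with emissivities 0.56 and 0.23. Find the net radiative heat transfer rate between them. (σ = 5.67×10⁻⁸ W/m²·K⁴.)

For two large parallel gray plates, q = σ(T₁⁴ − T₂⁴) / (1/ε₁ + 1/ε₂ − 1).
1/ε₁ + 1/ε₂ − 1 = 1/0.56 + 1/0.23 − 1 = 5.134.
T₁⁴ − T₂⁴ = 2.62×10^12 − 9.96×10^11 = 1.62×10^12 K⁴.
q = 5.67×10⁻⁸ × 1.62×10^12 / 5.134 = 17900 W/m².
Q = q·A = 17900 × 7.5 = 1.34×10^5 W.

Q ≈ 1.34×10^5 W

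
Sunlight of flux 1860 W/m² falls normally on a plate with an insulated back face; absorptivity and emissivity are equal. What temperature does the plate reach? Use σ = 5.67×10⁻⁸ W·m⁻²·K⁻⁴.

T ≈ 426 K

Absorbed flux αS = emitted flux εσT⁴ (one radiating face); with α = ε, T = (S/σ)^(1/4).
T = (1860 / 5.67×10⁻⁸)^(1/4) = (3.28×10^10)^(1/4).
T = 426 K.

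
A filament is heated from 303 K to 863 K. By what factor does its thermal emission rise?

P ∝ T⁴, so the ratio is (863/303)⁴ = (2.848)⁴ = 65.8.

ratio ≈ 65.8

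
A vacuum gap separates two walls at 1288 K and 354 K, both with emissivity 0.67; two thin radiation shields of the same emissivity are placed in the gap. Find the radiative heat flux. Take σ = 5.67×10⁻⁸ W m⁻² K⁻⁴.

q ≈ 26100 W/m²

Each of the 3 gaps contributes resistance (2/ε − 1) = 2/0.67 − 1 = 1.985; total = 5.955.
q = σ(T₁⁴ − T₂⁴) / 5.955 = 5.67×10⁻⁸ × 2.74×10^12 / 5.955 = 26100 W/m².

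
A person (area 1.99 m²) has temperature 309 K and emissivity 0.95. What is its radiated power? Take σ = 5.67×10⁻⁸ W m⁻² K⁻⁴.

P ≈ 977 W

Stefan–Boltzmann: P = εσAT⁴ = 0.95 × 5.67×10⁻⁸ × 1.99 × (309)⁴ = 0.95 × 5.67×10⁻⁸ × 1.99 × 9.12×10^9.
P = 977 W.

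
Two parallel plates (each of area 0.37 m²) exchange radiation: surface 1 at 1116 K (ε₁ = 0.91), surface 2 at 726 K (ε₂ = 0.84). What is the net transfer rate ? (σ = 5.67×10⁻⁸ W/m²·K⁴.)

For two large parallel gray plates, q = σ(T₁⁴ − T₂⁴) / (1/ε₁ + 1/ε₂ − 1).
1/ε₁ + 1/ε₂ − 1 = 1/0.91 + 1/0.84 − 1 = 1.289.
T₁⁴ − T₂⁴ = 1.55×10^12 − 2.78×10^11 = 1.27×10^12 K⁴.
q = 5.67×10⁻⁸ × 1.27×10^12 / 1.289 = 56000 W/m².
Q = q·A = 56000 × 0.37 = 20700 W.

Q ≈ 20700 W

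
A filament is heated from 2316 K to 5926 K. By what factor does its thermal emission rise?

ratio ≈ 42.9

P ∝ T⁴, so the ratio is (5926/2316)⁴ = (2.559)⁴ = 42.9.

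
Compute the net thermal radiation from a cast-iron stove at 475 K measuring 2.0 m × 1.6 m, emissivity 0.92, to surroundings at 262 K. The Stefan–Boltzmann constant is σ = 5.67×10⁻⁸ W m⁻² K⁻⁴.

A = 2.0 × 1.6 = 3.20 m².
Q = εσA(T⁴ − T_s⁴). T⁴ − T_s⁴ = (475)⁴ − (262)⁴ = 5.09×10^10 − 4.71×10^9 = 4.62×10^10 K⁴.
Q = 0.92 × 5.67×10⁻⁸ × 3.20 × 4.62×10^10 = 7710 W.

Q ≈ 7710 W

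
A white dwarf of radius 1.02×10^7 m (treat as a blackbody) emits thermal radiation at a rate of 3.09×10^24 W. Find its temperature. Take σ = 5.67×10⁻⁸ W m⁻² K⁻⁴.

A = 4πr² = 4π × (1.02×10^7)² = 1.31×10^15 m².
From P = σAT⁴, T = (P / σA)^(1/4) = (3.09×10^24 / (5.67×10⁻⁸ × 1.31×10^15))^(1/4).
T = (4.17×10^16)^(1/4) = 14300 K.

T ≈ 14300 K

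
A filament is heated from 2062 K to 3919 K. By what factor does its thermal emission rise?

P ∝ T⁴, so the ratio is (3919/2062)⁴ = (1.901)⁴ = 13.0.

ratio ≈ 13.0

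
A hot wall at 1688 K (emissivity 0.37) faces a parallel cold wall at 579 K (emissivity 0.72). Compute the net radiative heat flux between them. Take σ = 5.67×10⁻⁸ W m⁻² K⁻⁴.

q ≈ 1.47×10^5 W/m²

For two large parallel gray plates, q = σ(T₁⁴ − T₂⁴) / (1/ε₁ + 1/ε₂ − 1).
1/ε₁ + 1/ε₂ − 1 = 1/0.37 + 1/0.72 − 1 = 3.092.
T₁⁴ − T₂⁴ = 8.12×10^12 − 1.12×10^11 = 8.01×10^12 K⁴.
q = 5.67×10⁻⁸ × 8.01×10^12 / 3.092 = 1.47×10^5 W/m².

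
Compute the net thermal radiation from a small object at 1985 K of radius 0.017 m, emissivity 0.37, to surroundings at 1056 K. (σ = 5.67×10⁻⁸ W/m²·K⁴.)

A = 4πr² = 4π × (0.017)² = 3.63×10^-3 m².
Q = εσA(T⁴ − T_s⁴). T⁴ − T_s⁴ = (1985)⁴ − (1056)⁴ = 1.55×10^13 − 1.24×10^12 = 1.43×10^13 K⁴.
Q = 0.37 × 5.67×10⁻⁸ × 3.63×10^-3 × 1.43×10^13 = 1090 W.

Q ≈ 1090 W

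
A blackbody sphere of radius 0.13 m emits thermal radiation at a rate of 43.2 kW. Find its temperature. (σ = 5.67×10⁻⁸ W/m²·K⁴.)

A = 4πr² = 4π × (0.13)² = 0.212 m².
From P = σAT⁴, T = (P / σA)^(1/4) = (43200 / (5.67×10⁻⁸ × 0.212))^(1/4).
T = (3.59×10^12)^(1/4) = 1380 K.

T ≈ 1380 K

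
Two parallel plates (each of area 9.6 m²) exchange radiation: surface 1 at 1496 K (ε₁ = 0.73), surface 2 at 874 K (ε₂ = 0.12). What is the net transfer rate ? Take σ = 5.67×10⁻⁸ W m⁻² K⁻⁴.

Q ≈ 2.77×10^5 W

For two large parallel gray plates, q = σ(T₁⁴ − T₂⁴) / (1/ε₁ + 1/ε₂ − 1).
1/ε₁ + 1/ε₂ − 1 = 1/0.73 + 1/0.12 − 1 = 8.703.
T₁⁴ − T₂⁴ = 5.01×10^12 − 5.84×10^11 = 4.43×10^12 K⁴.
q = 5.67×10⁻⁸ × 4.43×10^12 / 8.703 = 28800 W/m².
Q = q·A = 28800 × 9.6 = 2.77×10^5 W.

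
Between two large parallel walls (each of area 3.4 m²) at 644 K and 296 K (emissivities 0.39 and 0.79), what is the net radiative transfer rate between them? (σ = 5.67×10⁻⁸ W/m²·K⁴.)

Q ≈ 11200 W

For two large parallel gray plates, q = σ(T₁⁴ − T₂⁴) / (1/ε₁ + 1/ε₂ − 1).
1/ε₁ + 1/ε₂ − 1 = 1/0.39 + 1/0.79 − 1 = 2.830.
T₁⁴ − T₂⁴ = 1.72×10^11 − 7.68×10^9 = 1.64×10^11 K⁴.
q = 5.67×10⁻⁸ × 1.64×10^11 / 2.830 = 3290 W/m².
Q = q·A = 3290 × 3.4 = 11200 W.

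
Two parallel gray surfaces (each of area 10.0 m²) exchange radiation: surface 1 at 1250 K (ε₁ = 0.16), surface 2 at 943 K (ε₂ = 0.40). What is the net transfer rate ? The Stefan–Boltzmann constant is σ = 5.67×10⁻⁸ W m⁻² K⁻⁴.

Q ≈ 1.21×10^5 W

For two large parallel gray plates, q = σ(T₁⁴ − T₂⁴) / (1/ε₁ + 1/ε₂ − 1).
1/ε₁ + 1/ε₂ − 1 = 1/0.16 + 1/0.40 − 1 = 7.750.
T₁⁴ − T₂⁴ = 2.44×10^12 − 7.91×10^11 = 1.65×10^12 K⁴.
q = 5.67×10⁻⁸ × 1.65×10^12 / 7.750 = 12100 W/m².
Q = q·A = 12100 × 10.0 = 1.21×10^5 W.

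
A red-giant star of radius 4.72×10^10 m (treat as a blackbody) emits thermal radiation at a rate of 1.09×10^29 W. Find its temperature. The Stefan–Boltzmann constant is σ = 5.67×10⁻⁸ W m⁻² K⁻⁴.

A = 4πr² = 4π × (4.72×10^10)² = 2.80×10^22 m².
From P = σAT⁴, T = (P / σA)^(1/4) = (1.09×10^29 / (5.67×10⁻⁸ × 2.80×10^22))^(1/4).
T = (6.87×10^13)^(1/4) = 2880 K.

T ≈ 2880 K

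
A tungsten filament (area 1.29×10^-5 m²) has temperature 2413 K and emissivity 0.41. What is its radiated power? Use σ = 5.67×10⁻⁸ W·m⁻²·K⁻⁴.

P = εσAT⁴ = 0.41 × 5.67×10⁻⁸ × 1.29×10^-5 × (2413)⁴ = 0.41 × 5.67×10⁻⁸ × 1.29×10^-5 × 3.39×10^13.
P = 10.2 W.

P ≈ 10.2 W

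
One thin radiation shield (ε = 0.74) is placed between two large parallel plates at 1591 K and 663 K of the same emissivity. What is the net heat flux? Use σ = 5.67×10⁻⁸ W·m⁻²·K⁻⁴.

q ≈ 1.03×10^5 W/m²

Each of the 2 gaps contributes resistance (2/ε − 1) = 2/0.74 − 1 = 1.703; total = 3.405.
q = σ(T₁⁴ − T₂⁴) / 3.405 = 5.67×10⁻⁸ × 6.21×10^12 / 3.405 = 1.03×10^5 W/m².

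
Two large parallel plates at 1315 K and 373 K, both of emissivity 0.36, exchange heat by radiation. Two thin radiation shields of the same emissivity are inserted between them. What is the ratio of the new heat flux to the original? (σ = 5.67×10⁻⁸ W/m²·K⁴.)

ratio ≈ 0.333

With N identical shields there are N+1 = 3 gaps in series, each with the same radiative resistance, so the flux falls to 1/(N+1) of its unshielded value.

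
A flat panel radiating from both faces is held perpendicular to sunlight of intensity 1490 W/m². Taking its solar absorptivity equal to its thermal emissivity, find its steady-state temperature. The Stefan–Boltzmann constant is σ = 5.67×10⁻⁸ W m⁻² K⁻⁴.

Absorbed flux αS = emitted flux 2εσT⁴ per unit area; with α = ε this gives T = (S/2σ)^(1/4).
T = (1490 / (2 × 5.67×10⁻⁸))^(1/4) = (1.31×10^10)^(1/4).
T = 339 K.

T ≈ 339 K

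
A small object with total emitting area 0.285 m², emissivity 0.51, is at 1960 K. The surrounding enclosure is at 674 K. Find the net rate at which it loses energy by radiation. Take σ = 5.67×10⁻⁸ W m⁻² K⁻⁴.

Q ≈ 1.20×10^5 W

Q = εσA(T⁴ − T_s⁴). T⁴ − T_s⁴ = (1960)⁴ − (674)⁴ = 1.48×10^13 − 2.06×10^11 = 1.46×10^13 K⁴.
Q = 0.51 × 5.67×10⁻⁸ × 0.285 × 1.46×10^13 = 1.20×10^5 W.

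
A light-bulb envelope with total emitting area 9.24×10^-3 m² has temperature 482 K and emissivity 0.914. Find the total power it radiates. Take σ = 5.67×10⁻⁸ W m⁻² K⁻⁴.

P ≈ 25.8 W

Stefan–Boltzmann: P = εσAT⁴ = 0.914 × 5.67×10⁻⁸ × 9.24×10^-3 × (482)⁴ = 0.914 × 5.67×10⁻⁸ × 9.24×10^-3 × 5.40×10^10.
P = 25.8 W.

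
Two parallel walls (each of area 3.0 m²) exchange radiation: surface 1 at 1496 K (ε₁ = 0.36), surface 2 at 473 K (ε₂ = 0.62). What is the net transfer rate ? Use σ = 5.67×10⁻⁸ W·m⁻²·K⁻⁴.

Q ≈ 2.49×10^5 W

For two large parallel gray plates, q = σ(T₁⁴ − T₂⁴) / (1/ε₁ + 1/ε₂ − 1).
1/ε₁ + 1/ε₂ − 1 = 1/0.36 + 1/0.62 − 1 = 3.391.
T₁⁴ − T₂⁴ = 5.01×10^12 − 5.01×10^10 = 4.96×10^12 K⁴.
q = 5.67×10⁻⁸ × 4.96×10^12 / 3.391 = 82900 W/m².
Q = q·A = 82900 × 3.0 = 2.49×10^5 W.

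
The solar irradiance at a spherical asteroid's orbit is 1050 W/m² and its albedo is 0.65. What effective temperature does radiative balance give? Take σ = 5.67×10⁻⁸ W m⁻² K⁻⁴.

T ≈ 201 K

Power absorbed = (1−a)S·πR²; power emitted = 4πR²σT⁴. Equating and cancelling πR²:
T = ((1−a)S / 4σ)^(1/4) = (368 / (4 × 5.67×10⁻⁸))^(1/4) = (1.62×10^9)^(1/4).
T = 201 K.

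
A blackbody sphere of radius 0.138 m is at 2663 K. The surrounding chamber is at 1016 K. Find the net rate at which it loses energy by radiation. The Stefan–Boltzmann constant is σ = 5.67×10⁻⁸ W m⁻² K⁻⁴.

Q ≈ 6.68×10^5 W

A = 4πr² = 4π × (0.138)² = 0.239 m².
Q = σA(T⁴ − T_s⁴). T⁴ − T_s⁴ = (2663)⁴ − (1016)⁴ = 5.03×10^13 − 1.07×10^12 = 4.92×10^13 K⁴.
Q = 5.67×10⁻⁸ × 0.239 × 4.92×10^13 = 6.68×10^5 W.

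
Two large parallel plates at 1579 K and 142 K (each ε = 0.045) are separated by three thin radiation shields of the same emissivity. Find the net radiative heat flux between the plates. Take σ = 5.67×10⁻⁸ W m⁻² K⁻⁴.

Each of the 4 gaps contributes resistance (2/ε − 1) = 2/0.045 − 1 = 43.44; total = 173.8.
q = σ(T₁⁴ − T₂⁴) / 173.8 = 5.67×10⁻⁸ × 6.22×10^12 / 173.8 = 2030 W/m².

q ≈ 2030 W/m²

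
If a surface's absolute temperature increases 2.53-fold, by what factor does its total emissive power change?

P ∝ T⁴, so the power scales as (2.53)⁴ = 41.0.

factor ≈ 41.0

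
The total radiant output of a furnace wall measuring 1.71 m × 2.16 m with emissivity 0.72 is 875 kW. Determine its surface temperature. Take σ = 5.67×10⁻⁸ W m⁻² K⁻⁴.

A = 1.71 × 2.16 = 3.69 m².
From P = εσAT⁴, T = (P / εσA)^(1/4) = (8.75×10^5 / (0.72 × 5.67×10⁻⁸ × 3.69))^(1/4).
T = (5.80×10^12)^(1/4) = 1550 K.

T ≈ 1550 K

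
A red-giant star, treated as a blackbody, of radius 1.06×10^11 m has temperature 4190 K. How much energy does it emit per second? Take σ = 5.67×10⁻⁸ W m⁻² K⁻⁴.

A = 4πr² = 4π × (1.06×10^11)² = 1.41×10^23 m².
P = σAT⁴ = 5.67×10⁻⁸ × 1.41×10^23 × (4190)⁴ = 5.67×10⁻⁸ × 1.41×10^23 × 3.08×10^14.
P = 2.47×10^30 W.

P ≈ 2.47×10^30 W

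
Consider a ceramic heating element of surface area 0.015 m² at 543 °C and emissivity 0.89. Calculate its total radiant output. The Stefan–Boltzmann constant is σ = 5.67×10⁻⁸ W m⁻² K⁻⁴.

543 °C = 816 K.
Stefan–Boltzmann: P = εσAT⁴ = 0.89 × 5.67×10⁻⁸ × 0.0150 × (816)⁴ = 0.89 × 5.67×10⁻⁸ × 0.0150 × 4.43×10^11.
P = 336 W.

P ≈ 336 W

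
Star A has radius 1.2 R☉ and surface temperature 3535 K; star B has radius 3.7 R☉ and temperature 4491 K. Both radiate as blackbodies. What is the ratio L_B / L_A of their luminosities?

L_B/L_A ≈ 24.8

L = 4πR²σT⁴ ∝ R²T⁴, so L_B/L_A = (3.7/1.2)² × (4491/3535)⁴ = 9.51 × 2.61 = 24.8.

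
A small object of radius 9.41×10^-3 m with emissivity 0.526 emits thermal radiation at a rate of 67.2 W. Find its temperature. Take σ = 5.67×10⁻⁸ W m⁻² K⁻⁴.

T ≈ 1190 K

A = 4πr² = 4π × (9.41×10^-3)² = 1.11×10^-3 m².
From P = εσAT⁴, T = (P / εσA)^(1/4) = (67.2 / (0.526 × 5.67×10⁻⁸ × 1.11×10^-3))^(1/4).
T = (2.02×10^12)^(1/4) = 1190 K.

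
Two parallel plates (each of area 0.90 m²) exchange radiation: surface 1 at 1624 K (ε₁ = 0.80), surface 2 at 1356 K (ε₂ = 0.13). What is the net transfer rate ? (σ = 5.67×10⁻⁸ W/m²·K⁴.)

For two large parallel gray plates, q = σ(T₁⁴ − T₂⁴) / (1/ε₁ + 1/ε₂ − 1).
1/ε₁ + 1/ε₂ − 1 = 1/0.80 + 1/0.13 − 1 = 7.942.
T₁⁴ − T₂⁴ = 6.96×10^12 − 3.38×10^12 = 3.57×10^12 K⁴.
q = 5.67×10⁻⁸ × 3.57×10^12 / 7.942 = 25500 W/m².
Q = q·A = 25500 × 0.90 = 23000 W.

Q ≈ 23000 W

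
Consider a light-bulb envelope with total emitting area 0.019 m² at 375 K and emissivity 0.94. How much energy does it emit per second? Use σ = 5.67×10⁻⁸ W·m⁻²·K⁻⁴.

Stefan–Boltzmann: P = εσAT⁴ = 0.94 × 5.67×10⁻⁸ × 0.0190 × (375)⁴ = 0.94 × 5.67×10⁻⁸ × 0.0190 × 1.98×10^10.
P = 20.0 W.

P ≈ 20.0 W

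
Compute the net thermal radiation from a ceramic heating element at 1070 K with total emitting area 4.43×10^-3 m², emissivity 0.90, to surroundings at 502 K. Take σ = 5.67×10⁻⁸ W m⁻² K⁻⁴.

Q ≈ 282 W

Q = εσA(T⁴ − T_s⁴). T⁴ − T_s⁴ = (1070)⁴ − (502)⁴ = 1.31×10^12 − 6.35×10^10 = 1.25×10^12 K⁴.
Q = 0.90 × 5.67×10⁻⁸ × 4.43×10^-3 × 1.25×10^12 = 282 W.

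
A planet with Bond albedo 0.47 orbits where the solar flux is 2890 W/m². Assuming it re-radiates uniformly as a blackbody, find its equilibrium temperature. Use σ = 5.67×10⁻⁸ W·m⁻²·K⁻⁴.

Power absorbed = (1−a)S·πR²; power emitted = 4πR²σT⁴. Equating and cancelling πR²:
T = ((1−a)S / 4σ)^(1/4) = (1530 / (4 × 5.67×10⁻⁸))^(1/4) = (6.75×10^9)^(1/4).
T = 287 K.

T ≈ 287 K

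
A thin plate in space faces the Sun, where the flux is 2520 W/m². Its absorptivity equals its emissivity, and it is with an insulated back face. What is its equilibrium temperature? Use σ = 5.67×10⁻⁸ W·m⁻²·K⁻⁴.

T ≈ 459 K

Absorbed flux αS = emitted flux εσT⁴ (one radiating face); with α = ε, T = (S/σ)^(1/4).
T = (2520 / 5.67×10⁻⁸)^(1/4) = (4.44×10^10)^(1/4).
T = 459 K.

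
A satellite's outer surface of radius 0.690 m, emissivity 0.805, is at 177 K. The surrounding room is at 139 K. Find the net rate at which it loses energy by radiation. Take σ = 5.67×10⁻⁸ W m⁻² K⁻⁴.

Q ≈ 166 W

A = 4πr² = 4π × (0.690)² = 5.98 m².
Q = εσA(T⁴ − T_s⁴). T⁴ − T_s⁴ = (177)⁴ − (139)⁴ = 9.82×10^8 − 3.73×10^8 = 6.08×10^8 K⁴.
Q = 0.805 × 5.67×10⁻⁸ × 5.98 × 6.08×10^8 = 166 W.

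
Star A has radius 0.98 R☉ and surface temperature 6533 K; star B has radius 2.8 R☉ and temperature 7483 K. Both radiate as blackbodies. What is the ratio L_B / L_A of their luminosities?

L_B/L_A ≈ 14.1

L = 4πR²σT⁴ ∝ R²T⁴, so L_B/L_A = (2.8/0.98)² × (7483/6533)⁴ = 8.16 × 1.72 = 14.1.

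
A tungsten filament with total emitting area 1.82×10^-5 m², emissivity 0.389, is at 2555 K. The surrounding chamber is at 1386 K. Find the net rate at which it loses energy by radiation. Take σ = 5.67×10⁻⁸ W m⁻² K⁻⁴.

Q ≈ 15.6 W

Q = εσA(T⁴ − T_s⁴). T⁴ − T_s⁴ = (2555)⁴ − (1386)⁴ = 4.26×10^13 − 3.69×10^12 = 3.89×10^13 K⁴.
Q = 0.389 × 5.67×10⁻⁸ × 1.82×10^-5 × 3.89×10^13 = 15.6 W.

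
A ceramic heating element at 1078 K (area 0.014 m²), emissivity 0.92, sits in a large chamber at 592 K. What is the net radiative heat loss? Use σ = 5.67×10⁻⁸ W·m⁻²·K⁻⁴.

Q = εσA(T⁴ − T_s⁴). T⁴ − T_s⁴ = (1078)⁴ − (592)⁴ = 1.35×10^12 − 1.23×10^11 = 1.23×10^12 K⁴.
Q = 0.92 × 5.67×10⁻⁸ × 0.0140 × 1.23×10^12 = 897 W.

Q ≈ 897 W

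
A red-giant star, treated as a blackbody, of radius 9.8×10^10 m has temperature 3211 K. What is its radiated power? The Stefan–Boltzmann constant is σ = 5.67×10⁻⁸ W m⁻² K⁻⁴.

A = 4πr² = 4π × (9.8×10^10)² = 1.21×10^23 m².
P = σAT⁴ = 5.67×10⁻⁸ × 1.21×10^23 × (3211)⁴ = 5.67×10⁻⁸ × 1.21×10^23 × 1.06×10^14.
P = 7.27×10^29 W.

P ≈ 7.27×10^29 W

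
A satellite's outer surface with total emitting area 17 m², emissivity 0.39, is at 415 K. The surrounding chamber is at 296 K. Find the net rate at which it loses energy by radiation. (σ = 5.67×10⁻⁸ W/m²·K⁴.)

Q = εσA(T⁴ − T_s⁴). T⁴ − T_s⁴ = (415)⁴ − (296)⁴ = 2.97×10^10 − 7.68×10^9 = 2.20×10^10 K⁴.
Q = 0.39 × 5.67×10⁻⁸ × 17.0 × 2.20×10^10 = 8260 W.

Q ≈ 8260 W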